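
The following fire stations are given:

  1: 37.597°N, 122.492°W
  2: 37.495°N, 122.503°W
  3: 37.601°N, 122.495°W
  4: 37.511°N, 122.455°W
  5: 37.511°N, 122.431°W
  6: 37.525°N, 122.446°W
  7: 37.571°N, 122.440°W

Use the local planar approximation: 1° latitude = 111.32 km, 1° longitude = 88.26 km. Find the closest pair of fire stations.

1 and 3

Pairwise distances:
1–3: 0.518 km
4–6: 1.749 km
5–6: 2.045 km
4–5: 2.118 km
2–4: 4.596 km
6–7: 5.148 km
1–7: 5.426 km
3–7: 5.892 km
2–6: 6.038 km
2–5: 6.600 km
5–7: 6.726 km
4–7: 6.809 km
1–6: 8.985 km
3–6: 9.502 km
1–4: 10.115 km
2–7: 10.124 km
3–4: 10.623 km
1–5: 10.984 km
1–2: 11.396 km
3–5: 11.501 km
2–3: 11.821 km
Closest pair: 1–3 at 0.518 km.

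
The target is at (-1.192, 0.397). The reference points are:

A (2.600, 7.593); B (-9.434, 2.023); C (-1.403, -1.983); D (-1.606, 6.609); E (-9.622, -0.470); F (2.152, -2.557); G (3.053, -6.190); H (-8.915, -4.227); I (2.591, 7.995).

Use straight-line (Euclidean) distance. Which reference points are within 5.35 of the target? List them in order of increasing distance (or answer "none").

Distances from (-1.192, 0.397):
A: 8.134
B: 8.401
C: 2.389
D: 6.226
E: 8.474
F: 4.462
G: 7.836
H: 9.001
I: 8.488
Threshold 5.35: C (2.389), F (4.462) are within range.

C, F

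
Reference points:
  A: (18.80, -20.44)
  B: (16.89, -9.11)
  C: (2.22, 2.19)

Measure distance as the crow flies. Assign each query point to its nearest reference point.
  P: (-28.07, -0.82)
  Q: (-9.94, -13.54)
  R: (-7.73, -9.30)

P→C; Q→C; R→C

P at (-28.07, -0.82):
  A: √((46.87)² + (-19.62)²) = √(2196.7969 + 384.9444) = 50.81
  B: √((44.96)² + (-8.29)²) = √(2021.4016 + 68.7241) = 45.72
  C: √((30.29)² + (3.01)²) = √(917.4841 + 9.0601) = 30.44
  → nearest: C (30.44)
Q at (-9.94, -13.54):
  A: √((28.74)² + (-6.90)²) = √(825.9876 + 47.6100) = 29.56
  B: √((26.83)² + (4.43)²) = √(719.8489 + 19.6249) = 27.19
  C: √((12.16)² + (15.73)²) = √(147.8656 + 247.4329) = 19.88
  → nearest: C (19.88)
R at (-7.73, -9.30):
  A: √((26.53)² + (-11.14)²) = √(703.8409 + 124.0996) = 28.77
  B: √((24.62)² + (0.19)²) = √(606.1444 + 0.0361) = 24.62
  C: √((9.95)² + (11.49)²) = √(99.0025 + 132.0201) = 15.20
  → nearest: C (15.20)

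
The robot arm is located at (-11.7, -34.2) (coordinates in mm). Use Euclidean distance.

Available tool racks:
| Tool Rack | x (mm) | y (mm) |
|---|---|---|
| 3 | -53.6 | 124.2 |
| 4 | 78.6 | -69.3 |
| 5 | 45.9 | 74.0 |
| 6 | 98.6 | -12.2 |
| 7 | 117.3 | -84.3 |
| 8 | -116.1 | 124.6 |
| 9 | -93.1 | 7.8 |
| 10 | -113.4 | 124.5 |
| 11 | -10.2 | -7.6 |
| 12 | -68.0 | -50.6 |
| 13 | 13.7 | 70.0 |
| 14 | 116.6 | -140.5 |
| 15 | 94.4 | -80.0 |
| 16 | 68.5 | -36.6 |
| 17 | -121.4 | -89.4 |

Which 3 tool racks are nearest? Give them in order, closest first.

11, 12, 16

Distances from (-11.7, -34.2):
3: √((-41.9)² + (158.4)²) = √(1755.610 + 25090.560) = 163.8 mm
4: √((90.3)² + (-35.1)²) = √(8154.090 + 1232.010) = 96.9 mm
5: √((57.6)² + (108.2)²) = √(3317.760 + 11707.240) = 122.6 mm
6: √((110.3)² + (22.0)²) = √(12166.090 + 484.000) = 112.5 mm
7: √((129.0)² + (-50.1)²) = √(16641.000 + 2510.010) = 138.4 mm
8: √((-104.4)² + (158.8)²) = √(10899.360 + 25217.440) = 190.0 mm
9: √((-81.4)² + (42.0)²) = √(6625.960 + 1764.000) = 91.6 mm
10: √((-101.7)² + (158.7)²) = √(10342.890 + 25185.690) = 188.5 mm
11: √((1.5)² + (26.6)²) = √(2.250 + 707.560) = 26.6 mm
12: √((-56.3)² + (-16.4)²) = √(3169.690 + 268.960) = 58.6 mm
13: √((25.4)² + (104.2)²) = √(645.160 + 10857.640) = 107.3 mm
14: √((128.3)² + (-106.3)²) = √(16460.890 + 11299.690) = 166.6 mm
15: √((106.1)² + (-45.8)²) = √(11257.210 + 2097.640) = 115.6 mm
16: √((80.2)² + (-2.4)²) = √(6432.040 + 5.760) = 80.2 mm
17: √((-109.7)² + (-55.2)²) = √(12034.090 + 3047.040) = 122.8 mm
Sorted: 11 (26.6 mm) < 12 (58.6 mm) < 16 (80.2 mm) < 9 (91.6 mm) < 4 (96.9 mm) < …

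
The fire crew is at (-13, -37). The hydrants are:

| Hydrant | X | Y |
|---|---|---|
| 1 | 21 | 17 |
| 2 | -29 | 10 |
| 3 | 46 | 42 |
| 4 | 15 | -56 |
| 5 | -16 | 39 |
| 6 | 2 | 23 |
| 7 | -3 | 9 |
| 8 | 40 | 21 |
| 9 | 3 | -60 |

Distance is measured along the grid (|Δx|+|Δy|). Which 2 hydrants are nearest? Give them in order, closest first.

Distances from (-13, -37):
1: 88
2: 63
3: 138
4: 47
5: 79
6: 75
7: 56
8: 111
9: 39
Sorted: 9 (39) < 4 (47) < 7 (56) < 2 (63) < …

9, 4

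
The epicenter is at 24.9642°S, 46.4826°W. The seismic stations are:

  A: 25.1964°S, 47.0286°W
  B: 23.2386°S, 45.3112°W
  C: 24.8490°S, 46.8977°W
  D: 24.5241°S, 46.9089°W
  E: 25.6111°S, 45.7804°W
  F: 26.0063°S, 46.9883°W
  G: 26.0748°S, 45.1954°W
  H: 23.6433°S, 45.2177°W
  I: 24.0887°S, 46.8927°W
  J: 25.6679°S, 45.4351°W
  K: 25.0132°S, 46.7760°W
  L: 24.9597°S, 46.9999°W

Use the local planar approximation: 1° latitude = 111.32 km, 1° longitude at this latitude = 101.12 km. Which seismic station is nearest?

Distances from 24.9642°S, 46.4826°W:
A: √((-0.2322·111.32)² + (-0.5460·101.12)²) = √(668.145159 + 3048.311941) = 60.9628 km
B: √((1.7256·111.32)² + (1.1714·101.12)²) = √(36900.024925 + 14030.868723) = 225.6787 km
C: √((0.1152·111.32)² + (-0.4151·101.12)²) = √(164.456617 + 1761.893237) = 43.8902 km
D: √((0.4401·111.32)² + (-0.4263·101.12)²) = √(2400.209401 + 1858.252763) = 65.2569 km
E: √((-0.6469·111.32)² + (0.7022·101.12)²) = √(5185.858919 + 5041.917930) = 101.1325 km
F: √((-1.0421·111.32)² + (-0.5057·101.12)²) = √(13457.524747 + 2614.929769) = 126.7772 km
G: √((-1.1106·111.32)² + (1.2872·101.12)²) = √(15284.869446 + 16942.058775) = 179.5186 km
H: √((1.3209·111.32)² + (1.2649·101.12)²) = √(21621.522686 + 16360.120835) = 194.8888 km
I: √((0.8755·111.32)² + (-0.4101·101.12)²) = √(9498.580248 + 1719.703838) = 105.9164 km
J: √((-0.7037·111.32)² + (1.0475·101.12)²) = √(6136.510722 + 11219.724298) = 131.7431 km
K: √((-0.0490·111.32)² + (-0.2934·101.12)²) = √(29.753534 + 880.226301) = 30.1659 km
L: √((0.0045·111.32)² + (-0.5173·101.12)²) = √(0.250941 + 2736.270818) = 52.3118 km
Minimum: K at 30.1659 km.

K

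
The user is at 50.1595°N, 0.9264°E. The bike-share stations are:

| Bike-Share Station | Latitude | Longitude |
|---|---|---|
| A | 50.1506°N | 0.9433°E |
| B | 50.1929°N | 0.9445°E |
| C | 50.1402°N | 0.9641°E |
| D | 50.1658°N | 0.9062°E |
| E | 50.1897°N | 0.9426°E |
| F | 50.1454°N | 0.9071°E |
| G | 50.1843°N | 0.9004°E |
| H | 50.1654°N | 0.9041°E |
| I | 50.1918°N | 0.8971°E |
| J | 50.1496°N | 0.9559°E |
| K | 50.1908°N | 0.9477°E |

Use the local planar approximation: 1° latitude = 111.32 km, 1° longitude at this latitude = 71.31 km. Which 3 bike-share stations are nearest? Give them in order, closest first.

A, D, H

Distances from 50.1595°N, 0.9264°E:
A: √((-0.0089·111.32)² + (0.0169·71.31)²) = √(0.981582 + 1.452360) = 1.5601 km
B: √((0.0334·111.32)² + (0.0181·71.31)²) = √(13.824178 + 1.665935) = 3.9357 km
C: √((-0.0193·111.32)² + (0.0377·71.31)²) = √(4.615949 + 7.227425) = 3.4414 km
D: √((0.0063·111.32)² + (-0.0202·71.31)²) = √(0.491844 + 2.074931) = 1.6021 km
E: √((0.0302·111.32)² + (0.0162·71.31)²) = √(11.302130 + 1.334538) = 3.5548 km
F: √((-0.0141·111.32)² + (-0.0193·71.31)²) = √(2.463682 + 1.894155) = 2.0875 km
G: √((0.0248·111.32)² + (-0.0260·71.31)²) = √(7.621663 + 3.437538) = 3.3255 km
H: √((0.0059·111.32)² + (-0.0223·71.31)²) = √(0.431370 + 2.528777) = 1.7205 km
I: √((0.0323·111.32)² + (-0.0293·71.31)²) = √(12.928598 + 4.365521) = 4.1586 km
J: √((-0.0099·111.32)² + (0.0295·71.31)²) = √(1.214554 + 4.425322) = 2.3748 km
K: √((0.0313·111.32)² + (0.0213·71.31)²) = √(12.140458 + 2.307066) = 3.8010 km
Sorted: A (1.5601 km) < D (1.6021 km) < H (1.7205 km) < F (2.0875 km) < J (2.3748 km) < …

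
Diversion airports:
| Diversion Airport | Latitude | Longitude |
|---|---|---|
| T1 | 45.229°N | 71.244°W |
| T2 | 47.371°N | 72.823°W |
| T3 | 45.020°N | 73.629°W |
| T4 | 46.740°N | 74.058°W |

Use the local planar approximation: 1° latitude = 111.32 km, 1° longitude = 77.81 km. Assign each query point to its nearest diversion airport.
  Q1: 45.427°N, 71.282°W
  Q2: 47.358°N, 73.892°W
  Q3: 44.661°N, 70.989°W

Q1→T1; Q2→T4; Q3→T1

Q1 at 45.427°N, 71.282°W:
  T1: √((-0.198·111.32)² + (0.038·77.81)²) = √(485.82155 + 8.74255) = 22.239 km
  T2: √((1.944·111.32)² + (-1.541·77.81)²) = √(46831.59146 + 14377.25939) = 247.404 km
  T3: √((-0.407·111.32)² + (-2.347·77.81)²) = √(2052.74600 + 33350.08997) = 188.156 km
  T4: √((1.313·111.32)² + (-2.776·77.81)²) = √(21363.66934 + 46656.24192) = 260.806 km
  → nearest: T1 (22.239 km)
Q2 at 47.358°N, 73.892°W:
  T1: √((-2.129·111.32)² + (2.648·77.81)²) = √(56169.13272 + 42452.84423) = 314.041 km
  T2: √((0.013·111.32)² + (1.069·77.81)²) = √(2.09427 + 6918.72774) = 83.191 km
  T3: √((-2.338·111.32)² + (0.263·77.81)²) = √(67738.47404 + 418.77652) = 261.069 km
  T4: √((-0.618·111.32)² + (-0.166·77.81)²) = √(4732.85659 + 166.83494) = 69.998 km
  → nearest: T4 (69.998 km)
Q3 at 44.661°N, 70.989°W:
  T1: √((0.568·111.32)² + (-0.255·77.81)²) = √(3998.00255 + 393.68711) = 66.270 km
  T2: √((2.710·111.32)² + (-1.834·77.81)²) = √(91009.13300 + 20364.30033) = 333.727 km
  T3: √((0.359·111.32)² + (-2.640·77.81)²) = √(1597.11170 + 42196.71906) = 209.270 km
  T4: √((2.079·111.32)² + (-3.069·77.81)²) = √(53561.82596 + 57024.90987) = 332.546 km
  → nearest: T1 (66.270 km)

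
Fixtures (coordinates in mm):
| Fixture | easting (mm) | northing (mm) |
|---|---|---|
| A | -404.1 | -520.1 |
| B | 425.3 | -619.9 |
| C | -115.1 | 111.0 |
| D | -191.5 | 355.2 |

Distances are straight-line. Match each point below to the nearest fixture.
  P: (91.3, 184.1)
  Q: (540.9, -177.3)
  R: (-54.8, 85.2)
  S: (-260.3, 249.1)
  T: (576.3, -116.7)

P→C; Q→B; R→C; S→D; T→B

P at (91.3, 184.1):
  A: 861.0 mm
  B: 870.6 mm
  C: 219.0 mm
  D: 330.5 mm
  → nearest: C (219.0 mm)
Q at (540.9, -177.3):
  A: 1005.3 mm
  B: 457.4 mm
  C: 716.6 mm
  D: 905.5 mm
  → nearest: B (457.4 mm)
R at (-54.8, 85.2):
  A: 698.9 mm
  B: 853.0 mm
  C: 65.6 mm
  D: 302.6 mm
  → nearest: C (65.6 mm)
S at (-260.3, 249.1):
  A: 782.5 mm
  B: 1106.9 mm
  C: 200.4 mm
  D: 126.5 mm
  → nearest: D (126.5 mm)
T at (576.3, -116.7):
  A: 1060.1 mm
  B: 525.4 mm
  C: 727.9 mm
  D: 901.2 mm
  → nearest: B (525.4 mm)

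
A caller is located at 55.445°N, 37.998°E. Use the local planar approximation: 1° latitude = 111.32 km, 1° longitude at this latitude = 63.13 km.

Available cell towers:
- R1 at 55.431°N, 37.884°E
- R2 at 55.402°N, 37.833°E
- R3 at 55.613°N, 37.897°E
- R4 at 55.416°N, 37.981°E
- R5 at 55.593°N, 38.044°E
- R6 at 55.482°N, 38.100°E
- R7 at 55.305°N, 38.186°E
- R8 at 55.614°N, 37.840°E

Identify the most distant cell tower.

Distances from 55.445°N, 37.998°E:
R1: 7.364 km
R2: 11.464 km
R3: 19.759 km
R4: 3.402 km
R5: 16.729 km
R6: 7.644 km
R7: 19.589 km
R8: 21.294 km
Maximum: R8 at 21.294 km.

R8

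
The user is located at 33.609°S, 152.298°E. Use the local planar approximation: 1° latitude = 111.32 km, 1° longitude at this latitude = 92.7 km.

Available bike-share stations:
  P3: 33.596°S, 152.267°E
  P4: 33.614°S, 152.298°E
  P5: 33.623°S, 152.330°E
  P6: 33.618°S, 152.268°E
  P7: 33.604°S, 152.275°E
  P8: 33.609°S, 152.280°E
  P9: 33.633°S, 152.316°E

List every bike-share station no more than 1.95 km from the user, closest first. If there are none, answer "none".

P4, P8

Distances from 33.609°S, 152.298°E:
P3: √((0.013·111.32)² + (-0.031·92.7)²) = √(2.09427 + 8.25815) = 3.218 km
P4: √((-0.005·111.32)² + (0.000·92.7)²) = √(0.30980 + 0.00000) = 0.557 km
P5: √((-0.014·111.32)² + (0.032·92.7)²) = √(2.42886 + 8.79953) = 3.351 km
P6: √((-0.009·111.32)² + (-0.030·92.7)²) = √(1.00376 + 7.73396) = 2.956 km
P7: √((0.005·111.32)² + (-0.023·92.7)²) = √(0.30980 + 4.54585) = 2.204 km
P8: √((0.000·111.32)² + (-0.018·92.7)²) = √(0.00000 + 2.78423) = 1.669 km
P9: √((-0.024·111.32)² + (0.018·92.7)²) = √(7.13787 + 2.78423) = 3.150 km
Threshold 1.95 km: P4 (0.557 km), P8 (1.669 km) are within range.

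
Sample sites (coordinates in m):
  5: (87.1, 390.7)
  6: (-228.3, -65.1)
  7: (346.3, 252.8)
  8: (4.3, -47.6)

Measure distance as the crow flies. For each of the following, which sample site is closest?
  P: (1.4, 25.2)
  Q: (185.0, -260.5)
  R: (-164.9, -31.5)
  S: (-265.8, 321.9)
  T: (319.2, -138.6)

P at (1.4, 25.2):
  5: √((85.7)² + (365.5)²) = √(7344.490 + 133590.250) = 375.4 m
  6: √((-229.7)² + (-90.3)²) = √(52762.090 + 8154.090) = 246.8 m
  7: √((344.9)² + (227.6)²) = √(118956.010 + 51801.760) = 413.2 m
  8: √((2.9)² + (-72.8)²) = √(8.410 + 5299.840) = 72.9 m
  → nearest: 8 (72.9 m)
Q at (185.0, -260.5):
  5: √((-97.9)² + (651.2)²) = √(9584.410 + 424061.440) = 658.5 m
  6: √((-413.3)² + (195.4)²) = √(170816.890 + 38181.160) = 457.2 m
  7: √((161.3)² + (513.3)²) = √(26017.690 + 263476.890) = 538.0 m
  8: √((-180.7)² + (212.9)²) = √(32652.490 + 45326.410) = 279.2 m
  → nearest: 8 (279.2 m)
R at (-164.9, -31.5):
  5: √((252.0)² + (422.2)²) = √(63504.000 + 178252.840) = 491.7 m
  6: √((-63.4)² + (-33.6)²) = √(4019.560 + 1128.960) = 71.8 m
  7: √((511.2)² + (284.3)²) = √(261325.440 + 80826.490) = 584.9 m
  8: √((169.2)² + (-16.1)²) = √(28628.640 + 259.210) = 170.0 m
  → nearest: 6 (71.8 m)
S at (-265.8, 321.9):
  5: √((352.9)² + (68.8)²) = √(124538.410 + 4733.440) = 359.5 m
  6: √((37.5)² + (-387.0)²) = √(1406.250 + 149769.000) = 388.8 m
  7: √((612.1)² + (-69.1)²) = √(374666.410 + 4774.810) = 616.0 m
  8: √((270.1)² + (-369.5)²) = √(72954.010 + 136530.250) = 457.7 m
  → nearest: 5 (359.5 m)
T at (319.2, -138.6):
  5: √((-232.1)² + (529.3)²) = √(53870.410 + 280158.490) = 578.0 m
  6: √((-547.5)² + (73.5)²) = √(299756.250 + 5402.250) = 552.4 m
  7: √((27.1)² + (391.4)²) = √(734.410 + 153193.960) = 392.3 m
  8: √((-314.9)² + (91.0)²) = √(99162.010 + 8281.000) = 327.8 m
  → nearest: 8 (327.8 m)

P→8; Q→8; R→6; S→5; T→8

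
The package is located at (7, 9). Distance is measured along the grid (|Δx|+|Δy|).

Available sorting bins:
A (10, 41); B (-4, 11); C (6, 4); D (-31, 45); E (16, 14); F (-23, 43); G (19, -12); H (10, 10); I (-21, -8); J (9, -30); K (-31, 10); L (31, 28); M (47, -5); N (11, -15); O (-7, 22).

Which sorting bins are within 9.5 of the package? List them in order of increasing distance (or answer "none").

H, C

Distances from (7, 9):
A: 35
B: 13
C: 6
D: 74
E: 14
F: 64
G: 33
H: 4
I: 45
J: 41
K: 39
L: 43
M: 54
N: 28
O: 27
Threshold 9.5: H (4), C (6) are within range.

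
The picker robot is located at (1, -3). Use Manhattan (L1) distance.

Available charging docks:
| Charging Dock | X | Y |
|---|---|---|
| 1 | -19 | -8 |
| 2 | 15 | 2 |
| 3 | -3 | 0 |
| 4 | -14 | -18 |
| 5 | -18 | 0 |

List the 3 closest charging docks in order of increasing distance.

3, 2, 5

Distances from (1, -3):
1: |-20| + |-5| = 20 + 5 = 25
2: |14| + |5| = 14 + 5 = 19
3: |-4| + |3| = 4 + 3 = 7
4: |-15| + |-15| = 15 + 15 = 30
5: |-19| + |3| = 19 + 3 = 22
Sorted: 3 (7) < 2 (19) < 5 (22) < 1 (25) < 4 (30)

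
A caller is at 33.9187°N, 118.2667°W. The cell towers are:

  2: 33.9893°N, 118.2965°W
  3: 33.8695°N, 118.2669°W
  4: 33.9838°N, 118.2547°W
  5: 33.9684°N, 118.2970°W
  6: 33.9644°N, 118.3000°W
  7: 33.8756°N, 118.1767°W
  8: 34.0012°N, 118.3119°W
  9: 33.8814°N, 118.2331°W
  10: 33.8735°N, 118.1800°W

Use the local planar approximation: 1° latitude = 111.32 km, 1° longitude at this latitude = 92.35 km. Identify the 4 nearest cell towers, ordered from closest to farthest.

9, 3, 6, 5

Distances from 33.9187°N, 118.2667°W:
2: 8.3271 km
3: 5.4770 km
4: 7.3312 km
5: 6.2000 km
6: 5.9446 km
7: 9.5969 km
8: 10.0880 km
9: 5.1836 km
10: 9.4565 km
Sorted: 9 (5.1836 km) < 3 (5.4770 km) < 6 (5.9446 km) < 5 (6.2000 km) < 4 (7.3312 km) < 2 (8.3271 km) < …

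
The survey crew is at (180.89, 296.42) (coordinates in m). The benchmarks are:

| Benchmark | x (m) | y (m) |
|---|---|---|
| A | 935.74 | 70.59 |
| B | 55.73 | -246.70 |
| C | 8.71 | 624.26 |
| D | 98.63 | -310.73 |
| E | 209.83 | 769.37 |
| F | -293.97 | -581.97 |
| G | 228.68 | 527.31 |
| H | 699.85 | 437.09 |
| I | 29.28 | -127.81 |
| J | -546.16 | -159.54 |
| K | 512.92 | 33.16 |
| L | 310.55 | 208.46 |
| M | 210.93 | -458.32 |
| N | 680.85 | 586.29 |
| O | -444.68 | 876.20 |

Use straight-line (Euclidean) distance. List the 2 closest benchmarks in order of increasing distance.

Distances from (180.89, 296.42):
A: 787.91 m
B: 557.35 m
C: 370.30 m
D: 612.70 m
E: 473.83 m
F: 998.53 m
G: 235.78 m
H: 537.69 m
I: 450.51 m
J: 858.20 m
K: 423.73 m
L: 156.68 m
M: 755.34 m
N: 577.91 m
O: 852.93 m
Sorted: L (156.68 m) < G (235.78 m) < C (370.30 m) < K (423.73 m) < …

L, G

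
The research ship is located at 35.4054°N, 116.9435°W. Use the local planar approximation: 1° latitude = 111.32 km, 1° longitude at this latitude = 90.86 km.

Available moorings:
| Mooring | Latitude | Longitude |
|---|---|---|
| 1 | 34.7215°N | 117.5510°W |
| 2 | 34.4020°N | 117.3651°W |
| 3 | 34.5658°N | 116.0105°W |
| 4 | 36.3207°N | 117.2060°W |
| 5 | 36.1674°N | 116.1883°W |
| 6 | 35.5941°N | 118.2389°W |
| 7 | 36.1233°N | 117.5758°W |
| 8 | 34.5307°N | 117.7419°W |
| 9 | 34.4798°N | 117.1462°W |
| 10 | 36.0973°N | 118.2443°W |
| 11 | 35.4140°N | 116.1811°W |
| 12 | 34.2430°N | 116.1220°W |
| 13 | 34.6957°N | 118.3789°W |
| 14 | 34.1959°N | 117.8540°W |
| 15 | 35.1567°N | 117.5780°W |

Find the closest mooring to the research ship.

15

Distances from 35.4054°N, 116.9435°W:
1: 94.0362 km
2: 118.0845 km
3: 126.1821 km
4: 104.6455 km
5: 109.1044 km
6: 119.5598 km
7: 98.4239 km
8: 121.4235 km
9: 104.6708 km
10: 141.0726 km
11: 69.2783 km
12: 149.3830 km
13: 152.4831 km
14: 158.0262 km
15: 63.9537 km
Minimum: 15 at 63.9537 km.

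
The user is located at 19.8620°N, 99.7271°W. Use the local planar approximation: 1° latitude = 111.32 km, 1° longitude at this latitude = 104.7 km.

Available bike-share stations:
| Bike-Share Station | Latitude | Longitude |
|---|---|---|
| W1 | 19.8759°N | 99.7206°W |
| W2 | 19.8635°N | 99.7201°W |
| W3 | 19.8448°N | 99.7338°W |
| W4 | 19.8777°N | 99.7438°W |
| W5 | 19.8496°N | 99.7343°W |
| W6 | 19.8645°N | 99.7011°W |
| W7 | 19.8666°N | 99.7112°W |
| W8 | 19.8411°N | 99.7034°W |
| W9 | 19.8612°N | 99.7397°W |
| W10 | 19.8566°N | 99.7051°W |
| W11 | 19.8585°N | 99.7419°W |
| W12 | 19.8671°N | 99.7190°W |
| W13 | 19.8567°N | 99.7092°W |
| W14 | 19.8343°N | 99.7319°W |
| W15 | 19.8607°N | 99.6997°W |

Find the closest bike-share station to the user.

W2

Distances from 19.8620°N, 99.7271°W:
W1: √((0.0139·111.32)² + (0.0065·104.7)²) = √(2.394286 + 0.463148) = 1.6904 km
W2: √((0.0015·111.32)² + (0.0070·104.7)²) = √(0.027882 + 0.537142) = 0.7517 km
W3: √((-0.0172·111.32)² + (-0.0067·104.7)²) = √(3.666091 + 0.492088) = 2.0392 km
W4: √((0.0157·111.32)² + (-0.0167·104.7)²) = √(3.054539 + 3.057217) = 2.4722 km
W5: √((-0.0124·111.32)² + (-0.0072·104.7)²) = √(1.905416 + 0.568275) = 1.5728 km
W6: √((0.0025·111.32)² + (0.0260·104.7)²) = √(0.077451 + 7.410373) = 2.7364 km
W7: √((0.0046·111.32)² + (0.0159·104.7)²) = √(0.262218 + 2.771326) = 1.7417 km
W8: √((-0.0209·111.32)² + (0.0237·104.7)²) = √(5.413012 + 6.157296) = 3.4015 km
W9: √((-0.0008·111.32)² + (-0.0126·104.7)²) = √(0.007931 + 1.740341) = 1.3222 km
W10: √((-0.0054·111.32)² + (0.0220·104.7)²) = √(0.361355 + 5.305652) = 2.3805 km
W11: √((-0.0035·111.32)² + (-0.0148·104.7)²) = √(0.151804 + 2.401136) = 1.5978 km
W12: √((0.0051·111.32)² + (0.0081·104.7)²) = √(0.322320 + 0.719223) = 1.0206 km
W13: √((-0.0053·111.32)² + (0.0179·104.7)²) = √(0.348095 + 3.512363) = 1.9648 km
W14: √((-0.0277·111.32)² + (-0.0048·104.7)²) = √(9.508367 + 0.252567) = 3.1242 km
W15: √((-0.0013·111.32)² + (0.0274·104.7)²) = √(0.020943 + 8.229899) = 2.8724 km
Minimum: W2 at 0.7517 km.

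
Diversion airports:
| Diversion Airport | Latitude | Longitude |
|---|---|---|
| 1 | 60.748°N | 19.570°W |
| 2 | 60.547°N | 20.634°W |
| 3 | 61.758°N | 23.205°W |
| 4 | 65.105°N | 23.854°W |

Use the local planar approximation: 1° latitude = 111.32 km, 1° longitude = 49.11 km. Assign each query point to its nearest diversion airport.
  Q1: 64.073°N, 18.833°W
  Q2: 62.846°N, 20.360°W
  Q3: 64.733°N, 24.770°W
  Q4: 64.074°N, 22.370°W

Q1→4; Q2→3; Q3→4; Q4→4

Q1 at 64.073°N, 18.833°W:
  1: 371.904 km
  2: 402.356 km
  3: 335.428 km
  4: 272.030 km
  → nearest: 4 (272.030 km)
Q2 at 62.846°N, 20.360°W:
  1: 236.750 km
  2: 256.278 km
  3: 184.906 km
  4: 304.436 km
  → nearest: 3 (184.906 km)
Q3 at 64.733°N, 24.770°W:
  1: 511.864 km
  2: 508.330 km
  3: 339.978 km
  4: 61.143 km
  → nearest: 4 (61.143 km)
Q4 at 64.074°N, 22.370°W:
  1: 394.960 km
  2: 401.775 km
  3: 261.058 km
  4: 135.955 km
  → nearest: 4 (135.955 km)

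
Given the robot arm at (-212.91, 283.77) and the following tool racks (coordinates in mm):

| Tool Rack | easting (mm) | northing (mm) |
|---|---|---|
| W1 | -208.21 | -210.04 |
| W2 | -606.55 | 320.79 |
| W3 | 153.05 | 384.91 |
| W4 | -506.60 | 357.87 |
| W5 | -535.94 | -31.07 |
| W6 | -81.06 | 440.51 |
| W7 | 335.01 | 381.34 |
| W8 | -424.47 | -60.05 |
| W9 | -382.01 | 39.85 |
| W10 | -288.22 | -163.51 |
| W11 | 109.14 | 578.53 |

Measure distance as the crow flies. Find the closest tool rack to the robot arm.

W6

Distances from (-212.91, 283.77):
W1: 493.83 mm
W2: 395.38 mm
W3: 379.68 mm
W4: 302.89 mm
W5: 451.08 mm
W6: 204.82 mm
W7: 556.54 mm
W8: 403.70 mm
W9: 296.80 mm
W10: 453.58 mm
W11: 436.58 mm
Minimum: W6 at 204.82 mm.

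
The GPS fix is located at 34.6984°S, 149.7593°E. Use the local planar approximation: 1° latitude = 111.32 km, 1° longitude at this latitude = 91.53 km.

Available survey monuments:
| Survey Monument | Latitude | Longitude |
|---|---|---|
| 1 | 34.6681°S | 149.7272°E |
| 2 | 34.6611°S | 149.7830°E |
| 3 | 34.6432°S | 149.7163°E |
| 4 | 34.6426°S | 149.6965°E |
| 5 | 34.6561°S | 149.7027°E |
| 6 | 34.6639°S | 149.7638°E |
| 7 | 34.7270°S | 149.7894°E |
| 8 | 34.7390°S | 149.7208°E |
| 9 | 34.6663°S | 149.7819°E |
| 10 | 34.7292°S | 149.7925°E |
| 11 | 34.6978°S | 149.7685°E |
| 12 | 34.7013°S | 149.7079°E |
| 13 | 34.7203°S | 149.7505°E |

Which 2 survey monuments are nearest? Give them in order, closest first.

Distances from 34.6984°S, 149.7593°E:
1: √((0.0303·111.32)² + (-0.0321·91.53)²) = √(11.377102 + 8.632508) = 4.4732 km
2: √((0.0373·111.32)² + (0.0237·91.53)²) = √(17.241064 + 4.705693) = 4.6847 km
3: √((0.0552·111.32)² + (-0.0430·91.53)²) = √(37.759354 + 15.490443) = 7.2972 km
4: √((0.0558·111.32)² + (-0.0628·91.53)²) = √(38.584670 + 33.040470) = 8.4632 km
5: √((0.0423·111.32)² + (-0.0566·91.53)²) = √(22.173136 + 26.838596) = 7.0008 km
6: √((0.0345·111.32)² + (0.0045·91.53)²) = √(14.749747 + 0.169649) = 3.8626 km
7: √((-0.0286·111.32)² + (0.0301·91.53)²) = √(10.136277 + 7.590317) = 4.2103 km
8: √((-0.0406·111.32)² + (-0.0385·91.53)²) = √(20.426712 + 12.417906) = 5.7310 km
9: √((0.0321·111.32)² + (0.0226·91.53)²) = √(12.768987 + 4.279015) = 4.1289 km
10: √((-0.0308·111.32)² + (0.0332·91.53)²) = √(11.755682 + 9.234281) = 4.5815 km
11: √((0.0006·111.32)² + (0.0092·91.53)²) = √(0.004461 + 0.709092) = 0.8447 km
12: √((-0.0029·111.32)² + (-0.0514·91.53)²) = √(0.104218 + 22.133656) = 4.7157 km
13: √((-0.0219·111.32)² + (-0.0088·91.53)²) = √(5.943395 + 0.648772) = 2.5675 km
Sorted: 11 (0.8447 km) < 13 (2.5675 km) < 6 (3.8626 km) < 9 (4.1289 km) < …

11, 13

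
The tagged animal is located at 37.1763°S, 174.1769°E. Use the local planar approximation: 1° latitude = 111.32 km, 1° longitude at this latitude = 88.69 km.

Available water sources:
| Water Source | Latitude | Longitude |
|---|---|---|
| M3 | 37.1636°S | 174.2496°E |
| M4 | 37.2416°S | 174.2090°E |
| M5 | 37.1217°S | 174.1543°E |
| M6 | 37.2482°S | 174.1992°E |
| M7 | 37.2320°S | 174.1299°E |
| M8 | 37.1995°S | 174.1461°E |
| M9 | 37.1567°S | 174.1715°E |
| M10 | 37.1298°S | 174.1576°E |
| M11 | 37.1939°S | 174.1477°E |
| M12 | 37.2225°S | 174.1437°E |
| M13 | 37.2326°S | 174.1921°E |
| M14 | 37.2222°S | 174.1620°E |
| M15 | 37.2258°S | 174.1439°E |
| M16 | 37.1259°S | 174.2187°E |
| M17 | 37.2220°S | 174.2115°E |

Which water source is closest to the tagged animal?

M9

Distances from 37.1763°S, 174.1769°E:
M3: √((0.0127·111.32)² + (0.0727·88.69)²) = √(1.998729 + 41.573648) = 6.6009 km
M4: √((-0.0653·111.32)² + (0.0321·88.69)²) = √(52.841210 + 8.105119) = 7.8068 km
M5: √((0.0546·111.32)² + (-0.0226·88.69)²) = √(36.942959 + 4.017595) = 6.4000 km
M6: √((-0.0719·111.32)² + (0.0223·88.69)²) = √(64.062543 + 3.911641) = 8.2446 km
M7: √((-0.0557·111.32)² + (-0.0470·88.69)²) = √(38.446498 + 17.375809) = 7.4714 km
M8: √((-0.0232·111.32)² + (-0.0308·88.69)²) = √(6.669947 + 7.461923) = 3.7592 km
M9: √((0.0196·111.32)² + (-0.0054·88.69)²) = √(4.760565 + 0.229370) = 2.2338 km
M10: √((0.0465·111.32)² + (-0.0193·88.69)²) = √(26.794910 + 2.929975) = 5.4521 km
M11: √((-0.0176·111.32)² + (-0.0292·88.69)²) = √(3.838590 + 6.706795) = 3.2474 km
M12: √((-0.0462·111.32)² + (-0.0332·88.69)²) = √(26.450284 + 8.670127) = 5.9262 km
M13: √((-0.0563·111.32)² + (0.0152·88.69)²) = √(39.279250 + 1.817341) = 6.4107 km
M14: √((-0.0459·111.32)² + (-0.0149·88.69)²) = √(26.107890 + 1.746312) = 5.2777 km
M15: √((-0.0495·111.32)² + (-0.0330·88.69)²) = √(30.363847 + 8.565983) = 6.2394 km
M16: √((0.0504·111.32)² + (0.0418·88.69)²) = √(31.478024 + 13.743643) = 6.7247 km
M17: √((-0.0457·111.32)² + (0.0346·88.69)²) = √(25.880865 + 9.416760) = 5.9412 km
Minimum: M9 at 2.2338 km.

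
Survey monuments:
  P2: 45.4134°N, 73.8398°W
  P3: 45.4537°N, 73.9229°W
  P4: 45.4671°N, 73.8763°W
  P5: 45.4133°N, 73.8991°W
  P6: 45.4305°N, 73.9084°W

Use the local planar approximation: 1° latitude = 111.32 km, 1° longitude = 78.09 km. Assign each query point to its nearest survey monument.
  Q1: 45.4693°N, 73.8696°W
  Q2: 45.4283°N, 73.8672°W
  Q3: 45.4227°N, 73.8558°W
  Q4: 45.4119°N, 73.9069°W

Q1 at 45.4693°N, 73.8696°W:
  P2: √((-0.0559·111.32)² + (0.0298·78.09)²) = √(38.723090 + 5.415311) = 6.6437 km
  P3: √((-0.0156·111.32)² + (-0.0533·78.09)²) = √(3.015752 + 17.323884) = 4.5099 km
  P4: √((-0.0022·111.32)² + (-0.0067·78.09)²) = √(0.059978 + 0.273741) = 0.5777 km
  P5: √((-0.0560·111.32)² + (-0.0295·78.09)²) = √(38.861759 + 5.306826) = 6.6459 km
  P6: √((-0.0388·111.32)² + (-0.0388·78.09)²) = √(18.655627 + 9.180246) = 5.2760 km
  → nearest: P4 (0.5777 km)
Q2 at 45.4283°N, 73.8672°W:
  P2: √((-0.0149·111.32)² + (0.0274·78.09)²) = √(2.751180 + 4.578171) = 2.7073 km
  P3: √((0.0254·111.32)² + (-0.0557·78.09)²) = √(7.994915 + 18.919133) = 5.1879 km
  P4: √((0.0388·111.32)² + (-0.0091·78.09)²) = √(18.655627 + 0.504979) = 4.3773 km
  P5: √((-0.0150·111.32)² + (-0.0319·78.09)²) = √(2.788232 + 6.205435) = 2.9989 km
  P6: √((0.0022·111.32)² + (-0.0412·78.09)²) = √(0.059978 + 10.351071) = 3.2266 km
  → nearest: P2 (2.7073 km)
Q3 at 45.4227°N, 73.8558°W:
  P2: √((-0.0093·111.32)² + (0.0160·78.09)²) = √(1.071796 + 1.561100) = 1.6226 km
  P3: √((0.0310·111.32)² + (-0.0671·78.09)²) = √(11.908849 + 27.455913) = 6.2741 km
  P4: √((0.0444·111.32)² + (-0.0205·78.09)²) = √(24.429374 + 2.562705) = 5.1954 km
  P5: √((-0.0094·111.32)² + (-0.0433·78.09)²) = √(1.094970 + 11.433169) = 3.5395 km
  P6: √((0.0078·111.32)² + (-0.0526·78.09)²) = √(0.753938 + 16.871836) = 4.1983 km
  → nearest: P2 (1.6226 km)
Q4 at 45.4119°N, 73.9069°W:
  P2: √((0.0015·111.32)² + (0.0671·78.09)²) = √(0.027882 + 27.455913) = 5.2425 km
  P3: √((0.0418·111.32)² + (-0.0160·78.09)²) = √(21.652047 + 1.561100) = 4.8180 km
  P4: √((0.0552·111.32)² + (0.0306·78.09)²) = √(37.759354 + 5.709968) = 6.5931 km
  P5: √((0.0014·111.32)² + (0.0078·78.09)²) = √(0.024289 + 0.371005) = 0.6287 km
  P6: √((0.0186·111.32)² + (-0.0015·78.09)²) = √(4.287186 + 0.013721) = 2.0739 km
  → nearest: P5 (0.6287 km)

Q1→P4; Q2→P2; Q3→P2; Q4→P5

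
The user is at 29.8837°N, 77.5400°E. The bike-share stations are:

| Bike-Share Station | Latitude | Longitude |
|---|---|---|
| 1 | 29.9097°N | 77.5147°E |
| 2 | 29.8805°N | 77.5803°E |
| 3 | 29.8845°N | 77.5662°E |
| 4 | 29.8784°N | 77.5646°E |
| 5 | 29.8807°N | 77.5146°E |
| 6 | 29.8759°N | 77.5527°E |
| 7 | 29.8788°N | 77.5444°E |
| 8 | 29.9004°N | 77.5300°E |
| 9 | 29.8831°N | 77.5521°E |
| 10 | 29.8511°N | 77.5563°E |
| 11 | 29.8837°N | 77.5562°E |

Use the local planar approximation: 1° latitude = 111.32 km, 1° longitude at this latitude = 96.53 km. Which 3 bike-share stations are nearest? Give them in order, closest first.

Distances from 29.8837°N, 77.5400°E:
1: √((0.0260·111.32)² + (-0.0253·96.53)²) = √(8.377088 + 5.964385) = 3.7870 km
2: √((-0.0032·111.32)² + (0.0403·96.53)²) = √(0.126896 + 15.133337) = 3.9064 km
3: √((0.0008·111.32)² + (0.0262·96.53)²) = √(0.007931 + 6.396276) = 2.5307 km
4: √((-0.0053·111.32)² + (0.0246·96.53)²) = √(0.348095 + 5.638906) = 2.4468 km
5: √((-0.0030·111.32)² + (-0.0254·96.53)²) = √(0.111529 + 6.011627) = 2.4745 km
6: √((-0.0078·111.32)² + (0.0127·96.53)²) = √(0.753938 + 1.502907) = 1.5023 km
7: √((-0.0049·111.32)² + (0.0044·96.53)²) = √(0.297535 + 0.180397) = 0.6913 km
8: √((0.0167·111.32)² + (-0.0100·96.53)²) = √(3.456045 + 0.931804) = 2.0947 km
9: √((-0.0006·111.32)² + (0.0121·96.53)²) = √(0.004461 + 1.364254) = 1.1699 km
10: √((-0.0326·111.32)² + (0.0163·96.53)²) = √(13.169873 + 2.475710) = 3.9554 km
11: √((0.0000·111.32)² + (0.0162·96.53)²) = √(0.000000 + 2.445427) = 1.5638 km
Sorted: 7 (0.6913 km) < 9 (1.1699 km) < 6 (1.5023 km) < 11 (1.5638 km) < 8 (2.0947 km) < …

7, 9, 6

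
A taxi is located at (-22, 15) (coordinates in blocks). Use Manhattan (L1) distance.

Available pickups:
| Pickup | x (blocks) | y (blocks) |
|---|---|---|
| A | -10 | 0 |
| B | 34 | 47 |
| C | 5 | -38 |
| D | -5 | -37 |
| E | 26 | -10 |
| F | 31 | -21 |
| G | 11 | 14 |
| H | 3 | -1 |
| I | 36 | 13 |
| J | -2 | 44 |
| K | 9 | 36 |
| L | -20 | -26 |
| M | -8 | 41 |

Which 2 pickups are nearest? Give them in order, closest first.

A, G

Distances from (-22, 15):
A: |12| + |-15| = 12 + 15 = 27 blocks
B: |56| + |32| = 56 + 32 = 88 blocks
C: |27| + |-53| = 27 + 53 = 80 blocks
D: |17| + |-52| = 17 + 52 = 69 blocks
E: |48| + |-25| = 48 + 25 = 73 blocks
F: |53| + |-36| = 53 + 36 = 89 blocks
G: |33| + |-1| = 33 + 1 = 34 blocks
H: |25| + |-16| = 25 + 16 = 41 blocks
I: |58| + |-2| = 58 + 2 = 60 blocks
J: |20| + |29| = 20 + 29 = 49 blocks
K: |31| + |21| = 31 + 21 = 52 blocks
L: |2| + |-41| = 2 + 41 = 43 blocks
M: |14| + |26| = 14 + 26 = 40 blocks
Sorted: A (27 blocks) < G (34 blocks) < M (40 blocks) < H (41 blocks) < …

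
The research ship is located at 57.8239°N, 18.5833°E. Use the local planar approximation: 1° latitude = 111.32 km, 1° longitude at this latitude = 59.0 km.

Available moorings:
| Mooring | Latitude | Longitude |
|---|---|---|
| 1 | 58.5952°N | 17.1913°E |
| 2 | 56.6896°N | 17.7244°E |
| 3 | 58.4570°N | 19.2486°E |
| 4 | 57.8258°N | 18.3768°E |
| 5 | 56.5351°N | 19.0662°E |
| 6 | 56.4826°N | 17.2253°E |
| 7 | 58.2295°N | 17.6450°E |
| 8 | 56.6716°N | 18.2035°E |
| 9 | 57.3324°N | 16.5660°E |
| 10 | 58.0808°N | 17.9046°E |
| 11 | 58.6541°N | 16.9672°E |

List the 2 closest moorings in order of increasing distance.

Distances from 57.8239°N, 18.5833°E:
1: 118.8156 km
2: 136.0594 km
3: 80.6706 km
4: 12.1853 km
5: 146.2708 km
6: 169.4522 km
7: 71.4377 km
8: 130.2166 km
9: 130.9944 km
10: 49.2069 km
11: 132.7880 km
Sorted: 4 (12.1853 km) < 10 (49.2069 km) < 7 (71.4377 km) < 3 (80.6706 km) < …

4, 10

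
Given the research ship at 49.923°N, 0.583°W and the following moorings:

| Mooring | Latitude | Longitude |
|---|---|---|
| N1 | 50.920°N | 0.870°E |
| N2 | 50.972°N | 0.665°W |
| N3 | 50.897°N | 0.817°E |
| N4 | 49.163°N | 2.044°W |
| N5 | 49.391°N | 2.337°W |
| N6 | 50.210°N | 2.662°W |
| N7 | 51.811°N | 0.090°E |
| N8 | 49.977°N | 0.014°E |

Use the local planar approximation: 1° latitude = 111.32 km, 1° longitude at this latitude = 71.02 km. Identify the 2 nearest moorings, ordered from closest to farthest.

Distances from 49.923°N, 0.583°W:
N1: 151.547 km
N2: 116.920 km
N3: 147.112 km
N4: 133.880 km
N5: 137.930 km
N6: 151.068 km
N7: 215.538 km
N8: 42.823 km
Sorted: N8 (42.823 km) < N2 (116.920 km) < N4 (133.880 km) < N5 (137.930 km) < …

N8, N2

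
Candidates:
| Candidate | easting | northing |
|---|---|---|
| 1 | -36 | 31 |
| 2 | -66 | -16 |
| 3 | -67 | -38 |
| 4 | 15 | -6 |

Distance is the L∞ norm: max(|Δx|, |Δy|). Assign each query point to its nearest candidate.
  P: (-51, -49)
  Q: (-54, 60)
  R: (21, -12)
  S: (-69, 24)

P→3; Q→1; R→4; S→1

P at (-51, -49):
  1: max(|15|, |80|) = 80
  2: max(|-15|, |33|) = 33
  3: max(|-16|, |11|) = 16
  4: max(|66|, |43|) = 66
  → nearest: 3 (16)
Q at (-54, 60):
  1: max(|18|, |-29|) = 29
  2: max(|-12|, |-76|) = 76
  3: max(|-13|, |-98|) = 98
  4: max(|69|, |-66|) = 69
  → nearest: 1 (29)
R at (21, -12):
  1: max(|-57|, |43|) = 57
  2: max(|-87|, |-4|) = 87
  3: max(|-88|, |-26|) = 88
  4: max(|-6|, |6|) = 6
  → nearest: 4 (6)
S at (-69, 24):
  1: max(|33|, |7|) = 33
  2: max(|3|, |-40|) = 40
  3: max(|2|, |-62|) = 62
  4: max(|84|, |-30|) = 84
  → nearest: 1 (33)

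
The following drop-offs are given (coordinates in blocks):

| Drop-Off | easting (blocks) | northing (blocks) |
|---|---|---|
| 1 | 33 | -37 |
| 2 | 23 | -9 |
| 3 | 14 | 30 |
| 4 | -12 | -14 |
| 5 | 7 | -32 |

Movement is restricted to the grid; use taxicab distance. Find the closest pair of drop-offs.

Pairwise distances:
1–2: |-10| + |28| = 10 + 28 = 38 blocks
1–3: |-19| + |67| = 19 + 67 = 86 blocks
1–4: |-45| + |23| = 45 + 23 = 68 blocks
1–5: |-26| + |5| = 26 + 5 = 31 blocks
2–3: |-9| + |39| = 9 + 39 = 48 blocks
2–4: |-35| + |-5| = 35 + 5 = 40 blocks
2–5: |-16| + |-23| = 16 + 23 = 39 blocks
3–4: |-26| + |-44| = 26 + 44 = 70 blocks
3–5: |-7| + |-62| = 7 + 62 = 69 blocks
4–5: |19| + |-18| = 19 + 18 = 37 blocks
Closest pair: 1–5 at 31 blocks.

1 and 5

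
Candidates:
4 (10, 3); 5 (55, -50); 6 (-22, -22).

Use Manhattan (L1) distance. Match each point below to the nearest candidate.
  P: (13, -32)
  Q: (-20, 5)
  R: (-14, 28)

P→4; Q→6; R→4

P at (13, -32):
  4: |-3| + |35| = 3 + 35 = 38
  5: |42| + |-18| = 42 + 18 = 60
  6: |-35| + |10| = 35 + 10 = 45
  → nearest: 4 (38)
Q at (-20, 5):
  4: |30| + |-2| = 30 + 2 = 32
  5: |75| + |-55| = 75 + 55 = 130
  6: |-2| + |-27| = 2 + 27 = 29
  → nearest: 6 (29)
R at (-14, 28):
  4: |24| + |-25| = 24 + 25 = 49
  5: |69| + |-78| = 69 + 78 = 147
  6: |-8| + |-50| = 8 + 50 = 58
  → nearest: 4 (49)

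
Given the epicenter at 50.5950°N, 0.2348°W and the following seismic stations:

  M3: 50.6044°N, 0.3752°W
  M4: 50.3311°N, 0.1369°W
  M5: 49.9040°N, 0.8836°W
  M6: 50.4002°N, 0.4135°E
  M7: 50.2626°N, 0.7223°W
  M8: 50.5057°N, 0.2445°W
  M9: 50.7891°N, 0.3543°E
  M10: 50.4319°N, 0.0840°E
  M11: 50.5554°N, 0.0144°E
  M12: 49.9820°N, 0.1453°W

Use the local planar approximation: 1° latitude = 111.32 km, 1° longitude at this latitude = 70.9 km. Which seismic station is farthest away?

M5

Distances from 50.5950°N, 0.2348°W:
M3: 10.0092 km
M4: 30.1862 km
M5: 89.6270 km
M6: 50.8230 km
M7: 50.6346 km
M8: 9.9646 km
M9: 47.0252 km
M10: 28.9921 km
M11: 18.2099 km
M12: 68.5336 km
Maximum: M5 at 89.6270 km.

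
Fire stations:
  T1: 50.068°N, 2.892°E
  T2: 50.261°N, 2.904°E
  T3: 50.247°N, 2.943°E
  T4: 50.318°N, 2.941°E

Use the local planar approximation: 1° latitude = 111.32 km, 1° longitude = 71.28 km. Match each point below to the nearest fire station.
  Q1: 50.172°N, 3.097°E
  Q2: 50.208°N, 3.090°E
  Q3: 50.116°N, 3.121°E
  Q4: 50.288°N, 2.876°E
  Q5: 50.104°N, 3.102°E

Q1 at 50.172°N, 3.097°E:
  T1: √((-0.104·111.32)² + (-0.205·71.28)²) = √(134.03341 + 213.52223) = 18.643 km
  T2: √((0.089·111.32)² + (-0.193·71.28)²) = √(98.15816 + 189.25615) = 16.953 km
  T3: √((0.075·111.32)² + (-0.154·71.28)²) = √(69.70580 + 120.49716) = 13.791 km
  T4: √((0.146·111.32)² + (-0.156·71.28)²) = √(264.15091 + 123.64728) = 19.693 km
  → nearest: T3 (13.791 km)
Q2 at 50.208°N, 3.090°E:
  T1: √((-0.140·111.32)² + (-0.198·71.28)²) = √(242.88599 + 199.18919) = 21.026 km
  T2: √((0.053·111.32)² + (-0.186·71.28)²) = √(34.80953 + 175.77669) = 14.512 km
  T3: √((0.039·111.32)² + (-0.147·71.28)²) = √(18.84845 + 109.79184) = 11.342 km
  T4: √((0.110·111.32)² + (-0.149·71.28)²) = √(149.94492 + 112.79969) = 16.209 km
  → nearest: T3 (11.342 km)
Q3 at 50.116°N, 3.121°E:
  T1: √((-0.048·111.32)² + (-0.229·71.28)²) = √(28.55150 + 266.44425) = 17.175 km
  T2: √((0.145·111.32)² + (-0.217·71.28)²) = √(260.54479 + 239.25160) = 22.356 km
  T3: √((0.131·111.32)² + (-0.178·71.28)²) = √(212.66156 + 160.98128) = 19.330 km
  T4: √((0.202·111.32)² + (-0.180·71.28)²) = √(505.64898 + 164.61916) = 25.890 km
  → nearest: T1 (17.175 km)
Q4 at 50.288°N, 2.876°E:
  T1: √((-0.220·111.32)² + (0.016·71.28)²) = √(599.77969 + 1.30069) = 24.517 km
  T2: √((-0.027·111.32)² + (0.028·71.28)²) = √(9.03387 + 3.98338) = 3.608 km
  T3: √((-0.041·111.32)² + (0.067·71.28)²) = √(20.83119 + 22.80788) = 6.606 km
  T4: √((0.030·111.32)² + (0.065·71.28)²) = √(11.15293 + 21.46654) = 5.711 km
  → nearest: T2 (3.608 km)
Q5 at 50.104°N, 3.102°E:
  T1: √((-0.036·111.32)² + (-0.210·71.28)²) = √(16.06022 + 224.06497) = 15.496 km
  T2: √((0.157·111.32)² + (-0.198·71.28)²) = √(305.45392 + 199.18919) = 22.464 km
  T3: √((0.143·111.32)² + (-0.159·71.28)²) = √(253.40692 + 128.44868) = 19.541 km
  T4: √((0.214·111.32)² + (-0.161·71.28)²) = √(567.51055 + 131.70041) = 26.443 km
  → nearest: T1 (15.496 km)

Q1→T3; Q2→T3; Q3→T1; Q4→T2; Q5→T1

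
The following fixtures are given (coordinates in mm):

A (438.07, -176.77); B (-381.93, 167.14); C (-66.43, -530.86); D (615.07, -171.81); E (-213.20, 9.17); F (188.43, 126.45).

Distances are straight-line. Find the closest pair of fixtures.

A and D

Pairwise distances:
A–D: 177.07 mm
B–E: 231.14 mm
A–F: 392.76 mm
E–F: 418.40 mm
D–F: 520.56 mm
C–E: 559.62 mm
B–F: 571.81 mm
A–C: 616.36 mm
A–E: 677.29 mm
C–F: 704.99 mm
B–C: 765.99 mm
C–D: 770.30 mm
D–E: 847.81 mm
A–B: 889.20 mm
B–D: 1053.04 mm
Closest pair: A–D at 177.07 mm.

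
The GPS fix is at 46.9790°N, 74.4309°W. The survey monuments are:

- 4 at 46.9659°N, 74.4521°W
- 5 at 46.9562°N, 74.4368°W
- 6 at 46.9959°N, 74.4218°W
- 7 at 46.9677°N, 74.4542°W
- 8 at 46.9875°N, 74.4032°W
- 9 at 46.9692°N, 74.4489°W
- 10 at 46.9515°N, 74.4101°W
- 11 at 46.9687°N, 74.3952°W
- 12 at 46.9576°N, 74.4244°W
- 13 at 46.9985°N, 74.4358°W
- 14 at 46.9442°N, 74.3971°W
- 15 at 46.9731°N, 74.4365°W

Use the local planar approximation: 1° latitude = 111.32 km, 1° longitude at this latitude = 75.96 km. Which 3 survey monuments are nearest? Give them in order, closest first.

15, 9, 6

Distances from 46.9790°N, 74.4309°W:
4: √((-0.0131·111.32)² + (-0.0212·75.96)²) = √(2.126616 + 2.593234) = 2.1725 km
5: √((-0.0228·111.32)² + (-0.0059·75.96)²) = √(6.441931 + 0.200851) = 2.5774 km
6: √((0.0169·111.32)² + (0.0091·75.96)²) = √(3.539320 + 0.477807) = 2.0043 km
7: √((-0.0113·111.32)² + (-0.0233·75.96)²) = √(1.582353 + 3.132433) = 2.1714 km
8: √((0.0085·111.32)² + (0.0277·75.96)²) = √(0.895332 + 4.427203) = 2.3071 km
9: √((-0.0098·111.32)² + (-0.0180·75.96)²) = √(1.190141 + 1.869455) = 1.7492 km
10: √((-0.0275·111.32)² + (0.0208·75.96)²) = √(9.371558 + 2.496299) = 3.4450 km
11: √((-0.0103·111.32)² + (0.0357·75.96)²) = √(1.314682 + 7.353707) = 2.9442 km
12: √((-0.0214·111.32)² + (0.0065·75.96)²) = √(5.675106 + 0.243779) = 2.4329 km
13: √((0.0195·111.32)² + (-0.0049·75.96)²) = √(4.712112 + 0.138536) = 2.2024 km
14: √((-0.0348·111.32)² + (0.0338·75.96)²) = √(15.007380 + 6.591789) = 4.6475 km
15: √((-0.0059·111.32)² + (-0.0056·75.96)²) = √(0.431370 + 0.180945) = 0.7825 km
Sorted: 15 (0.7825 km) < 9 (1.7492 km) < 6 (2.0043 km) < 7 (2.1714 km) < 4 (2.1725 km) < …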